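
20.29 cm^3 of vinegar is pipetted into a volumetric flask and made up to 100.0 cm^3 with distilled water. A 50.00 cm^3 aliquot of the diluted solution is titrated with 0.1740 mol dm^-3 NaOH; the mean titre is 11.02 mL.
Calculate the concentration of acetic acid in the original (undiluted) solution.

CH3COOH + NaOH → CH3COONa + H2O
n(NaOH) = 0.01102 × 0.1740 = 1.917 × 10^-3 mol
n(CH3COOH) in the aliquot = 1.917 × 10^-3 mol (1:1 ratio)
[CH3COOH]_dilute = 1.917 × 10^-3 / 0.05000 = 0.03835 mol/L
Dilution factor = 100.0 / 20.29 = 4.929
[CH3COOH]_stock = 0.03835 × 4.929 = 0.1890 mol/L

0.1890 mol/L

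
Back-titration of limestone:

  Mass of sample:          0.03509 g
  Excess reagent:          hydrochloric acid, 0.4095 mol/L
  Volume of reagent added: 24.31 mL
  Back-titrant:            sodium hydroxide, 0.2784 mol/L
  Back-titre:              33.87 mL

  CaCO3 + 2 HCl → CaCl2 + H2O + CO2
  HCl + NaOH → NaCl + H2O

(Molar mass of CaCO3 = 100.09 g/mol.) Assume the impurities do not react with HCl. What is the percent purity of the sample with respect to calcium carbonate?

74.95 %

n(HCl) added = 0.02431 × 0.4095 = 9.955 × 10^-3 mol
n(NaOH) used in back-titration = 0.03387 × 0.2784 = 9.429 × 10^-3 mol
n(HCl) left over = 9.429 × 10^-3 mol (1:1 ratio)
n(HCl) consumed by analyte = 9.955 × 10^-3 − 9.429 × 10^-3 = 5.255 × 10^-4 mol
From the 1:2 ratio, n(CaCO3) = 1/2 × 5.255 × 10^-4 = 2.628 × 10^-4 mol
mass of CaCO3 = 2.628 × 10^-4 × 100.09 = 0.02630 g
% CaCO3 = 0.02630 / 0.03509 × 100 = 74.95 %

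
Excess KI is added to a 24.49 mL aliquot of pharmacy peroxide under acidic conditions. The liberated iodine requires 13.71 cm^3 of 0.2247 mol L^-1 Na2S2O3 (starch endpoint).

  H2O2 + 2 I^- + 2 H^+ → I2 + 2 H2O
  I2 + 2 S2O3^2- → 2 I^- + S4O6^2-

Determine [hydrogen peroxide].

n(S2O3^2-) = 0.01371 × 0.2247 = 3.081 × 10^-3 mol
n(I2) = n(S2O3^2-)/2 = 1.540 × 10^-3 mol
n(H2O2) in the aliquot = 1.540 × 10^-3 mol (1:1 ratio)
[H2O2] = 1.540 × 10^-3 / 0.02449 = 0.06290 mol/L

0.06290 mol/L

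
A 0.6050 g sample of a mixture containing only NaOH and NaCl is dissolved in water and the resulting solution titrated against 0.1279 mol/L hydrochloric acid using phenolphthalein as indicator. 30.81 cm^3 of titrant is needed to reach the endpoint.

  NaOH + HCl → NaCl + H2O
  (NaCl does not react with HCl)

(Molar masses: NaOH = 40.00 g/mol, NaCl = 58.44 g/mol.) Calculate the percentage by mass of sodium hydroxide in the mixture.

26.05 %

n(HCl) = 0.03081 × 0.1279 = 3.941 × 10^-3 mol
Let x = n(NaOH), y = n(NaCl).
Titrant: 1x = 3.941 × 10^-3;  mass: 40.00x + 58.44y = 0.6050
Solving, x = 3.941 × 10^-3 mol, y = 7.655 × 10^-3 mol
mass of NaOH = 3.941 × 10^-3 × 40.00 = 0.1576 g
% NaOH = 0.1576 / 0.6050 × 100 = 26.05 %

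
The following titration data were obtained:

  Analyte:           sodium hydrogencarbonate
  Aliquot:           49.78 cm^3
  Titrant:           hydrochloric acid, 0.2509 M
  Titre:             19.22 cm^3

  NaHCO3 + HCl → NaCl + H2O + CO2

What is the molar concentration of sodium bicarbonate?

n(HCl) = 0.01922 L × 0.2509 mol/L = 4.822 × 10^-3 mol
n(NaHCO3) = 4.822 × 10^-3 mol (1:1 mole ratio)
[NaHCO3] = 4.822 × 10^-3 mol / 0.04978 L = 0.09687 mol/L

0.09687 M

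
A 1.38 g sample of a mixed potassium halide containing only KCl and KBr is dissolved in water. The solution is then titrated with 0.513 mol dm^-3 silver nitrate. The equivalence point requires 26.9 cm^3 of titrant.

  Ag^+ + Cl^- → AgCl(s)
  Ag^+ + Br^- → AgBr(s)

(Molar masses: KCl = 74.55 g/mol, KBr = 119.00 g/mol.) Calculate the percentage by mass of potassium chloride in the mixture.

n(AgNO3) = 0.0269 × 0.513 = 0.0138 mol
Let x = n(KCl), y = n(KBr).
Titrant: 1x + 1y = 0.0138;  mass: 74.55x + 119.00y = 1.38
Solving, x = 5.90 × 10^-3 mol, y = 7.90 × 10^-3 mol
mass of KCl = 5.90 × 10^-3 × 74.55 = 0.440 g
% KCl = 0.440 / 1.38 × 100 = 31.9 %

31.9 %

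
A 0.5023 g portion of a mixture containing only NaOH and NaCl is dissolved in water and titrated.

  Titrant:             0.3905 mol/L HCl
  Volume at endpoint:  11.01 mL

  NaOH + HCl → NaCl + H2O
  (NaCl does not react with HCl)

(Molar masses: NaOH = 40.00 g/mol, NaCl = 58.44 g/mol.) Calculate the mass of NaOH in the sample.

0.1720 g

n(HCl) = 0.01101 × 0.3905 = 4.299 × 10^-3 mol
Let x = n(NaOH), y = n(NaCl).
Titrant: 1x = 4.299 × 10^-3;  mass: 40.00x + 58.44y = 0.5023
Solving, x = 4.299 × 10^-3 mol, y = 5.652 × 10^-3 mol
mass of NaOH = 4.299 × 10^-3 × 40.00 = 0.1720 g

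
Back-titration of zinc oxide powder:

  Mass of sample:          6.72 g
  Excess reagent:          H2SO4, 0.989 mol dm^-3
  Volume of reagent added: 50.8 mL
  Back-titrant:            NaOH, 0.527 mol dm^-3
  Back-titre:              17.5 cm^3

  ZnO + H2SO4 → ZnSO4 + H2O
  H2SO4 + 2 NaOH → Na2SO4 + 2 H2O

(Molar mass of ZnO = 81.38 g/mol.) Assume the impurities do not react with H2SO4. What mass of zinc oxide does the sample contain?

3.71 g

n(H2SO4) added = 0.0508 × 0.989 = 0.0502 mol
n(NaOH) used in back-titration = 0.0175 × 0.527 = 9.22 × 10^-3 mol
From the 1:2 ratio, n(H2SO4) left over = 1/2 × 9.22 × 10^-3 = 4.61 × 10^-3 mol
n(H2SO4) consumed by analyte = 0.0502 − 4.61 × 10^-3 = 0.0456 mol
n(ZnO) = 0.0456 mol (1:1 ratio)
mass of ZnO = 0.0456 × 81.38 = 3.71 g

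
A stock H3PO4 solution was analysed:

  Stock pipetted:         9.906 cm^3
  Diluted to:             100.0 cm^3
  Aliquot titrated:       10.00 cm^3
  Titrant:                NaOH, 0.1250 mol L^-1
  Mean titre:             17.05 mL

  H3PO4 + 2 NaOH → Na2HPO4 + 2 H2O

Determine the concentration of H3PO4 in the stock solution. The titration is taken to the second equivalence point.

1.076 mol/L

n(NaOH) = 0.01705 × 0.1250 = 2.131 × 10^-3 mol
From the 1:2 ratio, n(H3PO4) in the aliquot = 1/2 × 2.131 × 10^-3 = 1.066 × 10^-3 mol
[H3PO4]_dilute = 1.066 × 10^-3 / 0.01000 = 0.1066 mol/L
Dilution factor = 100.0 / 9.906 = 10.09
[H3PO4]_stock = 0.1066 × 10.09 = 1.076 mol/L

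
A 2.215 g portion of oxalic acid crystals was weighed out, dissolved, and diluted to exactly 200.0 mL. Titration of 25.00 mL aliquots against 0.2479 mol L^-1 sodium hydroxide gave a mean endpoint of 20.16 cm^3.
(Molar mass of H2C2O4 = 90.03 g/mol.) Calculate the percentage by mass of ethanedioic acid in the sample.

H2C2O4 + 2 NaOH → Na2C2O4 + 2 H2O
n(NaOH) per titration = 0.02016 × 0.2479 = 4.998 × 10^-3 mol
From the 1:2 ratio, n(H2C2O4) in each aliquot = 1/2 × 4.998 × 10^-3 = 2.499 × 10^-3 mol
n(H2C2O4) in the whole flask = 2.499 × 10^-3 × 200.0/25.00 = 0.01999 mol
mass of H2C2O4 = 0.01999 × 90.03 = 1.800 g
% H2C2O4 = 1.800 / 2.215 × 100 = 81.25 %

81.25 %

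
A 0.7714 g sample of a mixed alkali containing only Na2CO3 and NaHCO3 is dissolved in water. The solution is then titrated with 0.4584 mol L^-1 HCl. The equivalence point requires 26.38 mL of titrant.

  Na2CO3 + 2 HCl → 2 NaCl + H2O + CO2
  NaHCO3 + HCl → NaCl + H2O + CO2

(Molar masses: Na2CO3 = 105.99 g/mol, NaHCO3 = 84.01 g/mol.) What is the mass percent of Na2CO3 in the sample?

n(HCl) = 0.02638 × 0.4584 = 0.01209 mol
Let x = n(Na2CO3), y = n(NaHCO3).
Titrant: 2x + 1y = 0.01209;  mass: 105.99x + 84.01y = 0.7714
Solving, x = 3.942 × 10^-3 mol, y = 4.209 × 10^-3 mol
mass of Na2CO3 = 3.942 × 10^-3 × 105.99 = 0.4178 g
% Na2CO3 = 0.4178 / 0.7714 × 100 = 54.16 %

54.16 %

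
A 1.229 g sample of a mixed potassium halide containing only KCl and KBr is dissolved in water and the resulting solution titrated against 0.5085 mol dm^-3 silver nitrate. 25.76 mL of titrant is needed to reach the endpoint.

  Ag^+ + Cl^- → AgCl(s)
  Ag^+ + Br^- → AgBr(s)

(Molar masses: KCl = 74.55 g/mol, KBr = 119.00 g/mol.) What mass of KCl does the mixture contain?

n(AgNO3) = 0.02576 × 0.5085 = 0.01310 mol
Let x = n(KCl), y = n(KBr).
Titrant: 1x + 1y = 0.01310;  mass: 74.55x + 119.00y = 1.229
Solving, x = 7.419 × 10^-3 mol, y = 5.680 × 10^-3 mol
mass of KCl = 7.419 × 10^-3 × 74.55 = 0.5531 g

0.5531 g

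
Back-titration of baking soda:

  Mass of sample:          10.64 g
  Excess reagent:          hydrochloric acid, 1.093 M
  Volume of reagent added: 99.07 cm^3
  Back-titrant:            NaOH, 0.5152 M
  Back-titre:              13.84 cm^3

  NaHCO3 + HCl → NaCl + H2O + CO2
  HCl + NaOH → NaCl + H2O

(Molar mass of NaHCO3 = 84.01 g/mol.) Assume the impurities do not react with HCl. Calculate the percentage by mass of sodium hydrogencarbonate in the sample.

n(HCl) added = 0.09907 × 1.093 = 0.1083 mol
n(NaOH) used in back-titration = 0.01384 × 0.5152 = 7.130 × 10^-3 mol
n(HCl) left over = 7.130 × 10^-3 mol (1:1 ratio)
n(HCl) consumed by analyte = 0.1083 − 7.130 × 10^-3 = 0.1012 mol
n(NaHCO3) = 0.1012 mol (1:1 ratio)
mass of NaHCO3 = 0.1012 × 84.01 = 8.498 g
% NaHCO3 = 8.498 / 10.64 × 100 = 79.87 %

79.87 %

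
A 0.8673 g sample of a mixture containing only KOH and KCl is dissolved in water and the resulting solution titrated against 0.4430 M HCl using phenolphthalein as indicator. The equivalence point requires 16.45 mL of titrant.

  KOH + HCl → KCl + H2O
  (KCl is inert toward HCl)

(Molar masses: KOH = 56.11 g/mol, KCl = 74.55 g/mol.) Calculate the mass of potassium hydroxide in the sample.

n(HCl) = 0.01645 × 0.4430 = 7.287 × 10^-3 mol
Let x = n(KOH), y = n(KCl).
Titrant: 1x = 7.287 × 10^-3;  mass: 56.11x + 74.55y = 0.8673
Solving, x = 7.287 × 10^-3 mol, y = 6.149 × 10^-3 mol
mass of KOH = 7.287 × 10^-3 × 56.11 = 0.4089 g

0.4089 g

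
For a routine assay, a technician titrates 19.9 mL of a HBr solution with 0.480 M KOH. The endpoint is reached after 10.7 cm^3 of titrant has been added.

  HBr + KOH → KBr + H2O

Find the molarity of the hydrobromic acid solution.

0.258 M

n(KOH) = 0.0107 L × 0.480 mol/L = 5.14 × 10^-3 mol
n(HBr) = 5.14 × 10^-3 mol (1:1 mole ratio)
[HBr] = 5.14 × 10^-3 mol / 0.0199 L = 0.258 mol/L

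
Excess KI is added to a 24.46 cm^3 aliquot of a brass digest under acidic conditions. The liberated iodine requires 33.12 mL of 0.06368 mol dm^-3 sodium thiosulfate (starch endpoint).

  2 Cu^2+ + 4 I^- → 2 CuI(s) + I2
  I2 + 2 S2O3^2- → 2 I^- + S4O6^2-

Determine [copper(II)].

0.08623 mol/L

n(S2O3^2-) = 0.03312 × 0.06368 = 2.109 × 10^-3 mol
n(I2) = n(S2O3^2-)/2 = 1.055 × 10^-3 mol
From the 2:1 ratio, n(Cu2+) in the aliquot = 2/1 × 1.055 × 10^-3 = 2.109 × 10^-3 mol
[Cu2+] = 2.109 × 10^-3 / 0.02446 = 0.08623 mol/L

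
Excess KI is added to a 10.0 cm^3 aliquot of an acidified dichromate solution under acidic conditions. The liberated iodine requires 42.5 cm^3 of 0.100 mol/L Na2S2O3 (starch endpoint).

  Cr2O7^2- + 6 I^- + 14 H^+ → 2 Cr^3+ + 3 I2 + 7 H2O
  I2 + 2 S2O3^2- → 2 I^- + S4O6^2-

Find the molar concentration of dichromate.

n(S2O3^2-) = 0.0425 × 0.100 = 4.25 × 10^-3 mol
n(I2) = n(S2O3^2-)/2 = 2.12 × 10^-3 mol
From the 1:3 ratio, n(Cr2O7^2-) in the aliquot = 1/3 × 2.12 × 10^-3 = 7.08 × 10^-4 mol
[Cr2O7^2-] = 7.08 × 10^-4 / 0.0100 = 0.0708 mol/L

0.0708 mol/L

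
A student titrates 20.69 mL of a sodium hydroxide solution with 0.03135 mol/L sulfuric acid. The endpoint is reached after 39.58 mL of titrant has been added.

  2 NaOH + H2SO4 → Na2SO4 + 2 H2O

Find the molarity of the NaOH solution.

0.1199 mol/L

n(H2SO4) = 0.03958 L × 0.03135 mol/L = 1.241 × 10^-3 mol
From the 2:1 mole ratio, n(NaOH) = 2/1 × 1.241 × 10^-3 = 2.482 × 10^-3 mol
[NaOH] = 2.482 × 10^-3 mol / 0.02069 L = 0.1199 mol/L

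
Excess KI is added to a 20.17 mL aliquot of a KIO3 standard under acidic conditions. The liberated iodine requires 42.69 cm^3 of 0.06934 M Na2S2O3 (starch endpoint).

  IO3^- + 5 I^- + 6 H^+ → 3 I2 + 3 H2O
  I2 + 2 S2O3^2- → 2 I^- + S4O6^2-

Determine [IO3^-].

0.02446 M

n(S2O3^2-) = 0.04269 × 0.06934 = 2.960 × 10^-3 mol
n(I2) = n(S2O3^2-)/2 = 1.480 × 10^-3 mol
From the 1:3 ratio, n(IO3^-) in the aliquot = 1/3 × 1.480 × 10^-3 = 4.934 × 10^-4 mol
[IO3^-] = 4.934 × 10^-4 / 0.02017 = 0.02446 mol/L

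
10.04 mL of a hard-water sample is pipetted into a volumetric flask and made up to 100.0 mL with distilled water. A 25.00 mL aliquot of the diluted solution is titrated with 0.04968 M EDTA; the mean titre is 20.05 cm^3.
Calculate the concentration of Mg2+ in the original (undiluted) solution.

Mg^2+ + EDTA^4- → [Mg(EDTA)]^2-
n(EDTA) = 0.02005 × 0.04968 = 9.961 × 10^-4 mol
n(Mg2+) in the aliquot = 9.961 × 10^-4 mol (1:1 ratio)
[Mg2+]_dilute = 9.961 × 10^-4 / 0.02500 = 0.03984 mol/L
Dilution factor = 100.0 / 10.04 = 9.960
[Mg2+]_stock = 0.03984 × 9.960 = 0.3968 mol/L

0.3968 M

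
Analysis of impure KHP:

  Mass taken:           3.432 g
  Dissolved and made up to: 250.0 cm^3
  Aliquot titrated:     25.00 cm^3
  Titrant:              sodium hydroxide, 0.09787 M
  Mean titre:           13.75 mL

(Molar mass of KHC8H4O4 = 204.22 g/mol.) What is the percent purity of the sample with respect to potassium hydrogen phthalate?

KHC8H4O4 + NaOH → KNaC8H4O4 + H2O
n(NaOH) per titration = 0.01375 × 0.09787 = 1.346 × 10^-3 mol
n(KHC8H4O4) in each aliquot = 1.346 × 10^-3 mol (1:1 ratio)
n(KHC8H4O4) in the whole flask = 1.346 × 10^-3 × 250.0/25.00 = 0.01346 mol
mass of KHC8H4O4 = 0.01346 × 204.22 = 2.748 g
% KHC8H4O4 = 2.748 / 3.432 × 100 = 80.08 %

80.08 %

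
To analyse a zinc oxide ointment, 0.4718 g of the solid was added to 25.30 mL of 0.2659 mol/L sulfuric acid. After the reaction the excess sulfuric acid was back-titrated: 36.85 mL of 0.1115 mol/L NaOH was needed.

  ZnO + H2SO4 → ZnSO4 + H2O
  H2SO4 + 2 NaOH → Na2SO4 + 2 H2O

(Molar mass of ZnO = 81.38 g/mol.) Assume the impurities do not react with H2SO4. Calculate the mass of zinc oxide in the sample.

0.3803 g

n(H2SO4) added = 0.02530 × 0.2659 = 6.727 × 10^-3 mol
n(NaOH) used in back-titration = 0.03685 × 0.1115 = 4.109 × 10^-3 mol
From the 1:2 ratio, n(H2SO4) left over = 1/2 × 4.109 × 10^-3 = 2.054 × 10^-3 mol
n(H2SO4) consumed by analyte = 6.727 × 10^-3 − 2.054 × 10^-3 = 4.673 × 10^-3 mol
n(ZnO) = 4.673 × 10^-3 mol (1:1 ratio)
mass of ZnO = 4.673 × 10^-3 × 81.38 = 0.3803 g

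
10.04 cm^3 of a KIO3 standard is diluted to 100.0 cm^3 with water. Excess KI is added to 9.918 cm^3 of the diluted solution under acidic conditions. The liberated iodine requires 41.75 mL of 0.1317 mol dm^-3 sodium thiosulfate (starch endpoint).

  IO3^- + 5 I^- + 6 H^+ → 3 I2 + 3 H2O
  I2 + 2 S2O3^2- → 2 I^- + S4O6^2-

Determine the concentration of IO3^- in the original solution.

n(S2O3^2-) = 0.04175 × 0.1317 = 5.498 × 10^-3 mol
n(I2) = n(S2O3^2-)/2 = 2.749 × 10^-3 mol
From the 1:3 ratio, n(IO3^-) in the aliquot = 1/3 × 2.749 × 10^-3 = 9.164 × 10^-4 mol
[IO3^-]_dilute = 9.164 × 10^-4 / 0.009918 = 0.09240 mol/L
[IO3^-]_original = 0.09240 × 100.0/10.04 = 0.9203 mol/L

0.9203 mol/L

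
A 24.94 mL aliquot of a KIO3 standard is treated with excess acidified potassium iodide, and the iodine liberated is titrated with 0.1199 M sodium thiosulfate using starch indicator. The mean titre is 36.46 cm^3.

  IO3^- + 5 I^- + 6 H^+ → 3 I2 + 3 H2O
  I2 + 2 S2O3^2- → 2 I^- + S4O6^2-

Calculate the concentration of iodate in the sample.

0.02921 M

n(S2O3^2-) = 0.03646 × 0.1199 = 4.372 × 10^-3 mol
n(I2) = n(S2O3^2-)/2 = 2.186 × 10^-3 mol
From the 1:3 ratio, n(IO3^-) in the aliquot = 1/3 × 2.186 × 10^-3 = 7.286 × 10^-4 mol
[IO3^-] = 7.286 × 10^-4 / 0.02494 = 0.02921 mol/L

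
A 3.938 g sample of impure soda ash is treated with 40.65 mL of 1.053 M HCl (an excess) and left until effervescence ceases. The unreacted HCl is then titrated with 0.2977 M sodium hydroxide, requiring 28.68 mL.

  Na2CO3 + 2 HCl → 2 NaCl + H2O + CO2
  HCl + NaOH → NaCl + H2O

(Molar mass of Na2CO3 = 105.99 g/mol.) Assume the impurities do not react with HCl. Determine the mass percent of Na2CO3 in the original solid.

46.11 %

n(HCl) added = 0.04065 × 1.053 = 0.04280 mol
n(NaOH) used in back-titration = 0.02868 × 0.2977 = 8.538 × 10^-3 mol
n(HCl) left over = 8.538 × 10^-3 mol (1:1 ratio)
n(HCl) consumed by analyte = 0.04280 − 8.538 × 10^-3 = 0.03427 mol
From the 1:2 ratio, n(Na2CO3) = 1/2 × 0.03427 = 0.01713 mol
mass of Na2CO3 = 0.01713 × 105.99 = 1.816 g
% Na2CO3 = 1.816 / 3.938 × 100 = 46.11 %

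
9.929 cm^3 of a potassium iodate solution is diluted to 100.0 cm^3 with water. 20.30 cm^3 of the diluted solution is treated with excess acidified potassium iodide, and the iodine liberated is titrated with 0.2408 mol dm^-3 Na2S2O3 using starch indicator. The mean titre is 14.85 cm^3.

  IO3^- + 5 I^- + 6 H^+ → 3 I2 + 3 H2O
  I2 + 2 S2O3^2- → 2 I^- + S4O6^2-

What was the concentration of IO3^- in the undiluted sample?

n(S2O3^2-) = 0.01485 × 0.2408 = 3.576 × 10^-3 mol
n(I2) = n(S2O3^2-)/2 = 1.788 × 10^-3 mol
From the 1:3 ratio, n(IO3^-) in the aliquot = 1/3 × 1.788 × 10^-3 = 5.960 × 10^-4 mol
[IO3^-]_dilute = 5.960 × 10^-4 / 0.02030 = 0.02936 mol/L
[IO3^-]_original = 0.02936 × 100.0/9.929 = 0.2957 mol/L

0.2957 mol/L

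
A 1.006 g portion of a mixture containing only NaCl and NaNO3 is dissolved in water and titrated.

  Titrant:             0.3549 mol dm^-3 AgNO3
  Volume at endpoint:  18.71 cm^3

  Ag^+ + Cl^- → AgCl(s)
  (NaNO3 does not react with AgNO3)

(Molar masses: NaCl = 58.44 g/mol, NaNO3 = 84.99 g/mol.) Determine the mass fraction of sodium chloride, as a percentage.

38.57 %

n(AgNO3) = 0.01871 × 0.3549 = 6.640 × 10^-3 mol
Let x = n(NaCl), y = n(NaNO3).
Titrant: 1x = 6.640 × 10^-3;  mass: 58.44x + 84.99y = 1.006
Solving, x = 6.640 × 10^-3 mol, y = 7.271 × 10^-3 mol
mass of NaCl = 6.640 × 10^-3 × 58.44 = 0.3881 g
% NaCl = 0.3881 / 1.006 × 100 = 38.57 %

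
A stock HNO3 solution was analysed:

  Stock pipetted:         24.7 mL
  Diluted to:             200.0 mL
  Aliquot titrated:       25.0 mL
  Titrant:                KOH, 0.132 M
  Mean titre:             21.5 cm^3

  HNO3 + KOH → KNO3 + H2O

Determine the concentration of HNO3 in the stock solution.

0.919 M

n(KOH) = 0.0215 × 0.132 = 2.84 × 10^-3 mol
n(HNO3) in the aliquot = 2.84 × 10^-3 mol (1:1 ratio)
[HNO3]_dilute = 2.84 × 10^-3 / 0.0250 = 0.114 mol/L
Dilution factor = 200.0 / 24.7 = 8.097
[HNO3]_stock = 0.114 × 8.097 = 0.919 mol/L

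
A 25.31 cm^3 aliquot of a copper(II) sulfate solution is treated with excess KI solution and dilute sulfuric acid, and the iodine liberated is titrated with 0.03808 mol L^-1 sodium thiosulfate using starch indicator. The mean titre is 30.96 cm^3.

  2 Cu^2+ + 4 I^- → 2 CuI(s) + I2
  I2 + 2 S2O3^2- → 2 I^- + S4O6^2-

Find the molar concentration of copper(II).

n(S2O3^2-) = 0.03096 × 0.03808 = 1.179 × 10^-3 mol
n(I2) = n(S2O3^2-)/2 = 5.895 × 10^-4 mol
From the 2:1 ratio, n(Cu2+) in the aliquot = 2/1 × 5.895 × 10^-4 = 1.179 × 10^-3 mol
[Cu2+] = 1.179 × 10^-3 / 0.02531 = 0.04658 mol/L

0.04658 mol/L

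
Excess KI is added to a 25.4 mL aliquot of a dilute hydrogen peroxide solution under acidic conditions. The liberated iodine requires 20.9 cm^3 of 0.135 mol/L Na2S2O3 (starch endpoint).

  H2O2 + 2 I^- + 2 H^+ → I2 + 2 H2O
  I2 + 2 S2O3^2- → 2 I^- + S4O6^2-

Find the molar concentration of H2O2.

n(S2O3^2-) = 0.0209 × 0.135 = 2.82 × 10^-3 mol
n(I2) = n(S2O3^2-)/2 = 1.41 × 10^-3 mol
n(H2O2) in the aliquot = 1.41 × 10^-3 mol (1:1 ratio)
[H2O2] = 1.41 × 10^-3 / 0.0254 = 0.0555 mol/L

0.0555 mol/L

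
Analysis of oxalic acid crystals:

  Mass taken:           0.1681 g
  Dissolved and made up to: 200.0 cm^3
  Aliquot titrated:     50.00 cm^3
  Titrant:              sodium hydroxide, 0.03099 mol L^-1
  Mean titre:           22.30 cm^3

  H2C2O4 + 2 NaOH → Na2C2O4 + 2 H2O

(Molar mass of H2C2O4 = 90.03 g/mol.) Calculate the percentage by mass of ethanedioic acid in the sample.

n(NaOH) per titration = 0.02230 × 0.03099 = 6.911 × 10^-4 mol
From the 1:2 ratio, n(H2C2O4) in each aliquot = 1/2 × 6.911 × 10^-4 = 3.455 × 10^-4 mol
n(H2C2O4) in the whole flask = 3.455 × 10^-4 × 200.0/50.00 = 1.382 × 10^-3 mol
mass of H2C2O4 = 1.382 × 10^-3 × 90.03 = 0.1244 g
% H2C2O4 = 0.1244 / 0.1681 × 100 = 74.02 %

74.02 %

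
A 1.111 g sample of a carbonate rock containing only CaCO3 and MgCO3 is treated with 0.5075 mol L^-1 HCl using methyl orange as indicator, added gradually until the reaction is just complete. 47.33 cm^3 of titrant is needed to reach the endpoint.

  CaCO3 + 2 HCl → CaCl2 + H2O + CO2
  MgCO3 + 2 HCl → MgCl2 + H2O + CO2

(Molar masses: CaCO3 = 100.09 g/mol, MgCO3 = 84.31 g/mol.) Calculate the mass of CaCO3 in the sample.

n(HCl) = 0.04733 × 0.5075 = 0.02402 mol
Let x = n(CaCO3), y = n(MgCO3).
Titrant: 2x + 2y = 0.02402;  mass: 100.09x + 84.31y = 1.111
Solving, x = 6.238 × 10^-3 mol, y = 5.772 × 10^-3 mol
mass of CaCO3 = 6.238 × 10^-3 × 100.09 = 0.6244 g

0.6244 g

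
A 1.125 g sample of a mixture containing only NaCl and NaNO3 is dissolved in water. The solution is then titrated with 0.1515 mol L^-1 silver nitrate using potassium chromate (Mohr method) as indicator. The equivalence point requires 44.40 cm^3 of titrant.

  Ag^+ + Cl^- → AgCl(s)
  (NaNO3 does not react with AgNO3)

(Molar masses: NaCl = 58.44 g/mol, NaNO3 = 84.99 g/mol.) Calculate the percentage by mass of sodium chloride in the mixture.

34.94 %

n(AgNO3) = 0.04440 × 0.1515 = 6.727 × 10^-3 mol
Let x = n(NaCl), y = n(NaNO3).
Titrant: 1x = 6.727 × 10^-3;  mass: 58.44x + 84.99y = 1.125
Solving, x = 6.727 × 10^-3 mol, y = 8.612 × 10^-3 mol
mass of NaCl = 6.727 × 10^-3 × 58.44 = 0.3931 g
% NaCl = 0.3931 / 1.125 × 100 = 34.94 %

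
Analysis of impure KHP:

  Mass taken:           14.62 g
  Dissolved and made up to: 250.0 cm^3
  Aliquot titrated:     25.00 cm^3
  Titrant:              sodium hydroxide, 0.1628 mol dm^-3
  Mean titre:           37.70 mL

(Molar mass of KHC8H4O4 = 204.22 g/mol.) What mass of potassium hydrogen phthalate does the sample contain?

12.53 g

KHC8H4O4 + NaOH → KNaC8H4O4 + H2O
n(NaOH) per titration = 0.03770 × 0.1628 = 6.138 × 10^-3 mol
n(KHC8H4O4) in each aliquot = 6.138 × 10^-3 mol (1:1 ratio)
n(KHC8H4O4) in the whole flask = 6.138 × 10^-3 × 250.0/25.00 = 0.06138 mol
mass of KHC8H4O4 = 0.06138 × 204.22 = 12.53 g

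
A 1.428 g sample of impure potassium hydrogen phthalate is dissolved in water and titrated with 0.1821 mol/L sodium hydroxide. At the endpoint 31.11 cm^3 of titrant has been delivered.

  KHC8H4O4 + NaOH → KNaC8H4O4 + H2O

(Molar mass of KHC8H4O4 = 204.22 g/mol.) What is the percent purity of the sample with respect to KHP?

n(NaOH) = 0.03111 L × 0.1821 mol/L = 5.665 × 10^-3 mol
n(KHC8H4O4) = 5.665 × 10^-3 mol (1:1 ratio)
mass of KHC8H4O4 = 5.665 × 10^-3 × 204.22 g/mol = 1.157 g
% KHC8H4O4 = 1.157 / 1.428 × 100 = 81.02 %

81.02 %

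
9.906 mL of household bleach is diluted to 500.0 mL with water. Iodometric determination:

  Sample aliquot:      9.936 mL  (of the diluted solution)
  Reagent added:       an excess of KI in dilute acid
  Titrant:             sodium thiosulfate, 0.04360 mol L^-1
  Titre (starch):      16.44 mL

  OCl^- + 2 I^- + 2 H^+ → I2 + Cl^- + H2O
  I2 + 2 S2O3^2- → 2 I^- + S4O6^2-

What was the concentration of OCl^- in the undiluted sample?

n(S2O3^2-) = 0.01644 × 0.04360 = 7.168 × 10^-4 mol
n(I2) = n(S2O3^2-)/2 = 3.584 × 10^-4 mol
n(OCl^-) in the aliquot = 3.584 × 10^-4 mol (1:1 ratio)
[OCl^-]_dilute = 3.584 × 10^-4 / 0.009936 = 0.03607 mol/L
[OCl^-]_original = 0.03607 × 500.0/9.906 = 1.821 mol/L

1.821 mol/L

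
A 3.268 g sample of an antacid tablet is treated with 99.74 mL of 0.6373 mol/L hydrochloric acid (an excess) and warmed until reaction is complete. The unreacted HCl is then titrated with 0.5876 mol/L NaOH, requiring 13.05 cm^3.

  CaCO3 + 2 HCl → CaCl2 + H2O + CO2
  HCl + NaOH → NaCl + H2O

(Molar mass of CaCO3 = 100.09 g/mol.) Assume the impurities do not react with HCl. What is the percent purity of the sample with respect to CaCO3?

n(HCl) added = 0.09974 × 0.6373 = 0.06356 mol
n(NaOH) used in back-titration = 0.01305 × 0.5876 = 7.668 × 10^-3 mol
n(HCl) left over = 7.668 × 10^-3 mol (1:1 ratio)
n(HCl) consumed by analyte = 0.06356 − 7.668 × 10^-3 = 0.05590 mol
From the 1:2 ratio, n(CaCO3) = 1/2 × 0.05590 = 0.02795 mol
mass of CaCO3 = 0.02795 × 100.09 = 2.797 g
% CaCO3 = 2.797 / 3.268 × 100 = 85.60 %

85.60 %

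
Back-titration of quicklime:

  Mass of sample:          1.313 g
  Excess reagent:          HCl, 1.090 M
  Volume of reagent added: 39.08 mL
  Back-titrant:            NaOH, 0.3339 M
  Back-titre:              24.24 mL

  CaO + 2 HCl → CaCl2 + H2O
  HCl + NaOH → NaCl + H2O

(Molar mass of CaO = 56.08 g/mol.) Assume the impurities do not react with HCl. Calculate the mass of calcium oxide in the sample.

n(HCl) added = 0.03908 × 1.090 = 0.04260 mol
n(NaOH) used in back-titration = 0.02424 × 0.3339 = 8.094 × 10^-3 mol
n(HCl) left over = 8.094 × 10^-3 mol (1:1 ratio)
n(HCl) consumed by analyte = 0.04260 − 8.094 × 10^-3 = 0.03450 mol
From the 1:2 ratio, n(CaO) = 1/2 × 0.03450 = 0.01725 mol
mass of CaO = 0.01725 × 56.08 = 0.9675 g

0.9675 g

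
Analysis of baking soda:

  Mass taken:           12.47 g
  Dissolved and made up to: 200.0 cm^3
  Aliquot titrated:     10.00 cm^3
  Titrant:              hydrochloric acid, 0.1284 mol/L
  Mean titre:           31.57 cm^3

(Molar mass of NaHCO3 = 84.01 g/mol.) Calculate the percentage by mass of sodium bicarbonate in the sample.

54.62 %

NaHCO3 + HCl → NaCl + H2O + CO2
n(HCl) per titration = 0.03157 × 0.1284 = 4.054 × 10^-3 mol
n(NaHCO3) in each aliquot = 4.054 × 10^-3 mol (1:1 ratio)
n(NaHCO3) in the whole flask = 4.054 × 10^-3 × 200.0/10.00 = 0.08107 mol
mass of NaHCO3 = 0.08107 × 84.01 = 6.811 g
% NaHCO3 = 6.811 / 12.47 × 100 = 54.62 %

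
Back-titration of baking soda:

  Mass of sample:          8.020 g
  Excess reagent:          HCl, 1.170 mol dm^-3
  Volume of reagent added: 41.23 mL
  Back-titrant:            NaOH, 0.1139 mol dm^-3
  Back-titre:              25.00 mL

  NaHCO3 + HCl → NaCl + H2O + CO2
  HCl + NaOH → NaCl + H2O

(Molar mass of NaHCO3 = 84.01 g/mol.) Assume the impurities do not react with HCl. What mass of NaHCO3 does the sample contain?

3.813 g

n(HCl) added = 0.04123 × 1.170 = 0.04824 mol
n(NaOH) used in back-titration = 0.02500 × 0.1139 = 2.848 × 10^-3 mol
n(HCl) left over = 2.848 × 10^-3 mol (1:1 ratio)
n(HCl) consumed by analyte = 0.04824 − 2.848 × 10^-3 = 0.04539 mol
n(NaHCO3) = 0.04539 mol (1:1 ratio)
mass of NaHCO3 = 0.04539 × 84.01 = 3.813 g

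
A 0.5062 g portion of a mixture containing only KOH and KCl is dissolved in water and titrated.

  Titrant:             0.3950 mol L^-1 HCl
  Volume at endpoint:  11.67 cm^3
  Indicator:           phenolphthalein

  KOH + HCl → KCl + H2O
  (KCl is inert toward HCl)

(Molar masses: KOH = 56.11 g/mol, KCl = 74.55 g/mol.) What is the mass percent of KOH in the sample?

51.10 %

n(HCl) = 0.01167 × 0.3950 = 4.610 × 10^-3 mol
Let x = n(KOH), y = n(KCl).
Titrant: 1x = 4.610 × 10^-3;  mass: 56.11x + 74.55y = 0.5062
Solving, x = 4.610 × 10^-3 mol, y = 3.321 × 10^-3 mol
mass of KOH = 4.610 × 10^-3 × 56.11 = 0.2586 g
% KOH = 0.2586 / 0.5062 × 100 = 51.10 %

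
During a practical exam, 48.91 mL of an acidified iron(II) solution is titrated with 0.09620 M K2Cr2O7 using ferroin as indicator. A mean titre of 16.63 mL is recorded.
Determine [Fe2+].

0.1963 M

Cr2O7^2- + 6 Fe^2+ + 14 H^+ → 2 Cr^3+ + 6 Fe^3+ + 7 H2O
n(K2Cr2O7) = 0.01663 L × 0.09620 mol/L = 1.600 × 10^-3 mol
From the 6:1 mole ratio, n(Fe2+) = 6/1 × 1.600 × 10^-3 = 9.599 × 10^-3 mol
[Fe2+] = 9.599 × 10^-3 mol / 0.04891 L = 0.1963 mol/L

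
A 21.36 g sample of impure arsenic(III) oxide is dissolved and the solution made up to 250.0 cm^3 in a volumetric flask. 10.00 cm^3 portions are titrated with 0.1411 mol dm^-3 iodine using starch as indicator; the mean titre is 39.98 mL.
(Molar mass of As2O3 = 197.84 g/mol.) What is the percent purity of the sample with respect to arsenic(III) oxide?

65.31 %

As2O3 + 2 I2 + 2 H2O → As2O5 + 4 HI
n(I2) per titration = 0.03998 × 0.1411 = 5.641 × 10^-3 mol
From the 1:2 ratio, n(As2O3) in each aliquot = 1/2 × 5.641 × 10^-3 = 2.821 × 10^-3 mol
n(As2O3) in the whole flask = 2.821 × 10^-3 × 250.0/10.00 = 0.07051 mol
mass of As2O3 = 0.07051 × 197.84 = 13.95 g
% As2O3 = 13.95 / 21.36 × 100 = 65.31 %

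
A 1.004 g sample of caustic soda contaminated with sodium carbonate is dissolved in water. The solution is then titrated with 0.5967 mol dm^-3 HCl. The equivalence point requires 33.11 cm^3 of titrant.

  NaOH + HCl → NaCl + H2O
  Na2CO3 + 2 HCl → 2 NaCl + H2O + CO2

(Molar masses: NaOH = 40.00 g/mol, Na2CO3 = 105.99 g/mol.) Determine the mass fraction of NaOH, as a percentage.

n(HCl) = 0.03311 × 0.5967 = 0.01976 mol
Let x = n(NaOH), y = n(Na2CO3).
Titrant: 1x + 2y = 0.01976;  mass: 40.00x + 105.99y = 1.004
Solving, x = 3.310 × 10^-3 mol, y = 8.224 × 10^-3 mol
mass of NaOH = 3.310 × 10^-3 × 40.00 = 0.1324 g
% NaOH = 0.1324 / 1.004 × 100 = 13.19 %

13.19 %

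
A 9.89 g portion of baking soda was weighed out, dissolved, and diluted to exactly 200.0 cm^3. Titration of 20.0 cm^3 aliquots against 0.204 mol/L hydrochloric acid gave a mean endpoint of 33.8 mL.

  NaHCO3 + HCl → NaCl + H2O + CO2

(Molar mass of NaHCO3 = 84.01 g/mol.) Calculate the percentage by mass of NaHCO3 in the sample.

58.6 %

n(HCl) per titration = 0.0338 × 0.204 = 6.90 × 10^-3 mol
n(NaHCO3) in each aliquot = 6.90 × 10^-3 mol (1:1 ratio)
n(NaHCO3) in the whole flask = 6.90 × 10^-3 × 200.0/20.0 = 0.0690 mol
mass of NaHCO3 = 0.0690 × 84.01 = 5.79 g
% NaHCO3 = 5.79 / 9.89 × 100 = 58.6 %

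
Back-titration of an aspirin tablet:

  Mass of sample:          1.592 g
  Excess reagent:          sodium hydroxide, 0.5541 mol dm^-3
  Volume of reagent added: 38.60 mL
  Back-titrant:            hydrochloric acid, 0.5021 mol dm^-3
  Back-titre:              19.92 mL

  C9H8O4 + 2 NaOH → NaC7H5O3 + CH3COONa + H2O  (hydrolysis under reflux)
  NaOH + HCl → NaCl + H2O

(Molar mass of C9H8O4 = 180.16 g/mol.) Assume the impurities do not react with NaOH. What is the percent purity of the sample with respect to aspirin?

64.43 %

n(NaOH) added = 0.03860 × 0.5541 = 0.02139 mol
n(HCl) used in back-titration = 0.01992 × 0.5021 = 0.01000 mol
n(NaOH) left over = 0.01000 mol (1:1 ratio)
n(NaOH) consumed by analyte = 0.02139 − 0.01000 = 0.01139 mol
From the 1:2 ratio, n(C9H8O4) = 1/2 × 0.01139 = 5.693 × 10^-3 mol
mass of C9H8O4 = 5.693 × 10^-3 × 180.16 = 1.026 g
% C9H8O4 = 1.026 / 1.592 × 100 = 64.43 %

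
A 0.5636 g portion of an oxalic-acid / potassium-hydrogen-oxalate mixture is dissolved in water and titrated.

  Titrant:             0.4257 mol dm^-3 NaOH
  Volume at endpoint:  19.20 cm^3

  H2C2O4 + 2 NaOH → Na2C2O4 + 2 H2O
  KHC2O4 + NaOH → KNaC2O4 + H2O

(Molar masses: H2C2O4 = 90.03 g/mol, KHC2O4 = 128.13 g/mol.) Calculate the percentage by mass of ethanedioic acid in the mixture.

n(NaOH) = 0.01920 × 0.4257 = 8.173 × 10^-3 mol
Let x = n(H2C2O4), y = n(KHC2O4).
Titrant: 2x + 1y = 8.173 × 10^-3;  mass: 90.03x + 128.13y = 0.5636
Solving, x = 2.910 × 10^-3 mol, y = 2.354 × 10^-3 mol
mass of H2C2O4 = 2.910 × 10^-3 × 90.03 = 0.2620 g
% H2C2O4 = 0.2620 / 0.5636 × 100 = 46.48 %

46.48 %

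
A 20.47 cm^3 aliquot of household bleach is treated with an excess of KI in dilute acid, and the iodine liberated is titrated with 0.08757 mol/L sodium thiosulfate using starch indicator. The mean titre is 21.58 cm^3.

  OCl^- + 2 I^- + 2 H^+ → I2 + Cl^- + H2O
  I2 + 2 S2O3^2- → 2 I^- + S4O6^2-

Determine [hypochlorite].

0.04616 mol/L

n(S2O3^2-) = 0.02158 × 0.08757 = 1.890 × 10^-3 mol
n(I2) = n(S2O3^2-)/2 = 9.449 × 10^-4 mol
n(OCl^-) in the aliquot = 9.449 × 10^-4 mol (1:1 ratio)
[OCl^-] = 9.449 × 10^-4 / 0.02047 = 0.04616 mol/L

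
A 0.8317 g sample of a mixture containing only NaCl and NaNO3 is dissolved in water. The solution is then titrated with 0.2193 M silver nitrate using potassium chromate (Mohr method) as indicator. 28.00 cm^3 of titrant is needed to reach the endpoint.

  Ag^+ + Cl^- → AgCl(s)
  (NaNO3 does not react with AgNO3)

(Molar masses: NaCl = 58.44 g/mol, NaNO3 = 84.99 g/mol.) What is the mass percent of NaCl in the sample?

43.15 %

n(AgNO3) = 0.02800 × 0.2193 = 6.140 × 10^-3 mol
Let x = n(NaCl), y = n(NaNO3).
Titrant: 1x = 6.140 × 10^-3;  mass: 58.44x + 84.99y = 0.8317
Solving, x = 6.140 × 10^-3 mol, y = 5.564 × 10^-3 mol
mass of NaCl = 6.140 × 10^-3 × 58.44 = 0.3588 g
% NaCl = 0.3588 / 0.8317 × 100 = 43.15 %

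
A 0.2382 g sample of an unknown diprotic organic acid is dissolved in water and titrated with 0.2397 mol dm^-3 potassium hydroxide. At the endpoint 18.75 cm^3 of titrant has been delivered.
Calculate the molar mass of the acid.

n(KOH) = 0.01875 L × 0.2397 mol/L = 4.494 × 10^-3 mol
From the 1:2 ratio, n(H2A) = 1/2 × 4.494 × 10^-3 = 2.247 × 10^-3 mol
M = m / n = 0.2382 g / 2.247 × 10^-3 mol = 106.0 g/mol

106.0 g/mol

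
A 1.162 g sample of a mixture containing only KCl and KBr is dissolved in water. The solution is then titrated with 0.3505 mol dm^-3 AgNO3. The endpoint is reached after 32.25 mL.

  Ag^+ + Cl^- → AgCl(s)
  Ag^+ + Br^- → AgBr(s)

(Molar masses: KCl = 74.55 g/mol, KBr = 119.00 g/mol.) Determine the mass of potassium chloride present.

n(AgNO3) = 0.03225 × 0.3505 = 0.01130 mol
Let x = n(KCl), y = n(KBr).
Titrant: 1x + 1y = 0.01130;  mass: 74.55x + 119.00y = 1.162
Solving, x = 4.120 × 10^-3 mol, y = 7.184 × 10^-3 mol
mass of KCl = 4.120 × 10^-3 × 74.55 = 0.3071 g

0.3071 g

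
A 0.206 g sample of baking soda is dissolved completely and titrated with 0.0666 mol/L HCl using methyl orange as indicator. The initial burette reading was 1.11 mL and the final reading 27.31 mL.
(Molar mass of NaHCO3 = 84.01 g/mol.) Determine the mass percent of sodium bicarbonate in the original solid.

NaHCO3 + HCl → NaCl + H2O + CO2
n(HCl) = 0.0262 L × 0.0666 mol/L = 1.74 × 10^-3 mol
n(NaHCO3) = 1.74 × 10^-3 mol (1:1 ratio)
mass of NaHCO3 = 1.74 × 10^-3 × 84.01 g/mol = 0.147 g
% NaHCO3 = 0.147 / 0.206 × 100 = 71.2 %

71.2 %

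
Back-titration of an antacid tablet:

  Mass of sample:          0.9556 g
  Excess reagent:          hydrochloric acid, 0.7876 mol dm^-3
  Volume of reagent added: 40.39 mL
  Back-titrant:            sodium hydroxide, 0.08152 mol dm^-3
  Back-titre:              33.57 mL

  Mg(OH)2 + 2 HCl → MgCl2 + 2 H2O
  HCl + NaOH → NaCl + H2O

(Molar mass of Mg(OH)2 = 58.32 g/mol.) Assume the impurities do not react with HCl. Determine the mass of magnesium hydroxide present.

n(HCl) added = 0.04039 × 0.7876 = 0.03181 mol
n(NaOH) used in back-titration = 0.03357 × 0.08152 = 2.737 × 10^-3 mol
n(HCl) left over = 2.737 × 10^-3 mol (1:1 ratio)
n(HCl) consumed by analyte = 0.03181 − 2.737 × 10^-3 = 0.02907 mol
From the 1:2 ratio, n(Mg(OH)2) = 1/2 × 0.02907 = 0.01454 mol
mass of Mg(OH)2 = 0.01454 × 58.32 = 0.8478 g

0.8478 g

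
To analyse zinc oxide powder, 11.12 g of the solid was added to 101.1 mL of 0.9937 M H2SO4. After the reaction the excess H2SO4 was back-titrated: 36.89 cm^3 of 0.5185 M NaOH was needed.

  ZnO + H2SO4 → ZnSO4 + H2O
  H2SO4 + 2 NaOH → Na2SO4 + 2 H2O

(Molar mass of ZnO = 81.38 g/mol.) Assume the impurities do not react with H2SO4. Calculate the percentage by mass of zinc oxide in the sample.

n(H2SO4) added = 0.1011 × 0.9937 = 0.1005 mol
n(NaOH) used in back-titration = 0.03689 × 0.5185 = 0.01913 mol
From the 1:2 ratio, n(H2SO4) left over = 1/2 × 0.01913 = 9.564 × 10^-3 mol
n(H2SO4) consumed by analyte = 0.1005 − 9.564 × 10^-3 = 0.09090 mol
n(ZnO) = 0.09090 mol (1:1 ratio)
mass of ZnO = 0.09090 × 81.38 = 7.397 g
% ZnO = 7.397 / 11.12 × 100 = 66.52 %

66.52 %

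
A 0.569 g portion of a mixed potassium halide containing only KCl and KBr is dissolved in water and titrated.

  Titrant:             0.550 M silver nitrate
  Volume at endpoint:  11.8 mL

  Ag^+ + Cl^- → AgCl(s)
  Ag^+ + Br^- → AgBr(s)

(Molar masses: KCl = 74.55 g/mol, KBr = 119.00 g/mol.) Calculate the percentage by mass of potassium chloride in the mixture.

n(AgNO3) = 0.0118 × 0.550 = 6.49 × 10^-3 mol
Let x = n(KCl), y = n(KBr).
Titrant: 1x + 1y = 6.49 × 10^-3;  mass: 74.55x + 119.00y = 0.569
Solving, x = 4.57 × 10^-3 mol, y = 1.92 × 10^-3 mol
mass of KCl = 4.57 × 10^-3 × 74.55 = 0.341 g
% KCl = 0.341 / 0.569 × 100 = 59.9 %

59.9 %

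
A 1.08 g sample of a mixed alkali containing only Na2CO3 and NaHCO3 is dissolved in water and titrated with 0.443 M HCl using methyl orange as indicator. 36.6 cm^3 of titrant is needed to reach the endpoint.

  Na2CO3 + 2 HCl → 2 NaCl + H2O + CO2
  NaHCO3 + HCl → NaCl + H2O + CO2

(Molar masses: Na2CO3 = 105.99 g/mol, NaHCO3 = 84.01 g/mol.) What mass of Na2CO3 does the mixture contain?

0.482 g

n(HCl) = 0.0366 × 0.443 = 0.0162 mol
Let x = n(Na2CO3), y = n(NaHCO3).
Titrant: 2x + 1y = 0.0162;  mass: 105.99x + 84.01y = 1.08
Solving, x = 4.55 × 10^-3 mol, y = 7.12 × 10^-3 mol
mass of Na2CO3 = 4.55 × 10^-3 × 105.99 = 0.482 g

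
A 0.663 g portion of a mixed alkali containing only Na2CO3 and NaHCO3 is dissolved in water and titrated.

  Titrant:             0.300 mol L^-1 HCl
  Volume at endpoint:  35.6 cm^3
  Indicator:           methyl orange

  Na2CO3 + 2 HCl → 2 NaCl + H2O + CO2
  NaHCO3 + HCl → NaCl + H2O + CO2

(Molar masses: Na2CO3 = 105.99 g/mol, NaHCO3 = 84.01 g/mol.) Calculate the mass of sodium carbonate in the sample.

0.400 g

n(HCl) = 0.0356 × 0.300 = 0.0107 mol
Let x = n(Na2CO3), y = n(NaHCO3).
Titrant: 2x + 1y = 0.0107;  mass: 105.99x + 84.01y = 0.663
Solving, x = 3.78 × 10^-3 mol, y = 3.13 × 10^-3 mol
mass of Na2CO3 = 3.78 × 10^-3 × 105.99 = 0.400 g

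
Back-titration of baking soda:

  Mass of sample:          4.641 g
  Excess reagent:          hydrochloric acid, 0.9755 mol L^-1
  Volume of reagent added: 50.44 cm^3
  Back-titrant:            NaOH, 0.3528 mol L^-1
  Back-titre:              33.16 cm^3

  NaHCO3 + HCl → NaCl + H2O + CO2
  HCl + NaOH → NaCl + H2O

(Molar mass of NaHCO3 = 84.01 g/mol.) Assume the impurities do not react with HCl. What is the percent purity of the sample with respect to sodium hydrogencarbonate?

n(HCl) added = 0.05044 × 0.9755 = 0.04920 mol
n(NaOH) used in back-titration = 0.03316 × 0.3528 = 0.01170 mol
n(HCl) left over = 0.01170 mol (1:1 ratio)
n(HCl) consumed by analyte = 0.04920 − 0.01170 = 0.03751 mol
n(NaHCO3) = 0.03751 mol (1:1 ratio)
mass of NaHCO3 = 0.03751 × 84.01 = 3.151 g
% NaHCO3 = 3.151 / 4.641 × 100 = 67.89 %

67.89 %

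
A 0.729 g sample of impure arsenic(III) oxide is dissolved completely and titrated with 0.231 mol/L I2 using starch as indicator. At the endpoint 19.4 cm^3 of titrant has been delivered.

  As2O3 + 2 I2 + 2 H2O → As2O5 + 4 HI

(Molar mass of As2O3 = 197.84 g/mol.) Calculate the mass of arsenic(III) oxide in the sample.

n(I2) = 0.0194 L × 0.231 mol/L = 4.48 × 10^-3 mol
From the 1:2 ratio, n(As2O3) = 1/2 × 4.48 × 10^-3 = 2.24 × 10^-3 mol
mass of As2O3 = 2.24 × 10^-3 × 197.84 g/mol = 0.443 g

0.443 g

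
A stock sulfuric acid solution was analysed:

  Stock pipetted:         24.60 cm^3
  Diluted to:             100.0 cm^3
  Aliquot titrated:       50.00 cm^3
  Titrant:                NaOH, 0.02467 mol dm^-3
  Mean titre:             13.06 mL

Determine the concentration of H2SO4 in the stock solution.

0.01310 mol/L

H2SO4 + 2 NaOH → Na2SO4 + 2 H2O
n(NaOH) = 0.01306 × 0.02467 = 3.222 × 10^-4 mol
From the 1:2 ratio, n(H2SO4) in the aliquot = 1/2 × 3.222 × 10^-4 = 1.611 × 10^-4 mol
[H2SO4]_dilute = 1.611 × 10^-4 / 0.05000 = 0.003222 mol/L
Dilution factor = 100.0 / 24.60 = 4.065
[H2SO4]_stock = 0.003222 × 4.065 = 0.01310 mol/L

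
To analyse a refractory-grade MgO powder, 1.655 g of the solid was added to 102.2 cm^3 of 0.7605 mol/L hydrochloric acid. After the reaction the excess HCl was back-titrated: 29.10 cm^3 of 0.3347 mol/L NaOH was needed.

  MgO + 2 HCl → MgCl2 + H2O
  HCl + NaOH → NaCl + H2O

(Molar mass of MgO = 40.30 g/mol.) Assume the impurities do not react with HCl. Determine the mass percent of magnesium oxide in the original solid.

n(HCl) added = 0.1022 × 0.7605 = 0.07772 mol
n(NaOH) used in back-titration = 0.02910 × 0.3347 = 9.740 × 10^-3 mol
n(HCl) left over = 9.740 × 10^-3 mol (1:1 ratio)
n(HCl) consumed by analyte = 0.07772 − 9.740 × 10^-3 = 0.06798 mol
From the 1:2 ratio, n(MgO) = 1/2 × 0.06798 = 0.03399 mol
mass of MgO = 0.03399 × 40.30 = 1.370 g
% MgO = 1.370 / 1.655 × 100 = 82.77 %

82.77 %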